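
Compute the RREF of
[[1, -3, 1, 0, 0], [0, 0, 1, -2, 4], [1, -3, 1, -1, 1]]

[[1, -3, 0, 0, -2], [0, 0, 1, 0, 2], [0, 0, 0, 1, -1]]

Subtract r1 from r3.
Multiply r3 by -1.
Add 2 times r3 to r2.
Subtract r2 from r1.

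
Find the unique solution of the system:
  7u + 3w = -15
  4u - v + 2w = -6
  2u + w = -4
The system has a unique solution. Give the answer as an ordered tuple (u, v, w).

(-3, -2, 2)

Form the augmented matrix and row-reduce:
  [ 7   0  3  |  -15 ]
  [ 4  -1  2  |   -6 ]
  [ 2   0  1  |   -4 ]
Multiply R1 by 1/7.
  [ 1   0  3/7  |  -15/7 ]
  [ 4  -1    2  |     -6 ]
  [ 2   0    1  |     -4 ]
Subtract 4 times R1 from R2.
  [ 1   0  3/7  |  -15/7 ]
  [ 0  -1  2/7  |   18/7 ]
  [ 2   0    1  |     -4 ]
Subtract 2 times R1 from R3.
  [ 1   0  3/7  |  -15/7 ]
  [ 0  -1  2/7  |   18/7 ]
  [ 0   0  1/7  |    2/7 ]
Multiply R2 by -1.
  [ 1  0   3/7  |  -15/7 ]
  [ 0  1  -2/7  |  -18/7 ]
  [ 0  0   1/7  |    2/7 ]
Multiply R3 by 7.
  [ 1  0   3/7  |  -15/7 ]
  [ 0  1  -2/7  |  -18/7 ]
  [ 0  0     1  |      2 ]
Add 2/7 times R3 to R2.
  [ 1  0  3/7  |  -15/7 ]
  [ 0  1    0  |     -2 ]
  [ 0  0    1  |      2 ]
Subtract 3/7 times R3 from R1.
  [ 1  0  0  |  -3 ]
  [ 0  1  0  |  -2 ]
  [ 0  0  1  |   2 ]
Reading off the last column: u = -3, v = -2, w = 2.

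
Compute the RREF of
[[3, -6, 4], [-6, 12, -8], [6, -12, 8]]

r1 := 1/3·r1
  [  1   -2  4/3 ]
  [ -6   12   -8 ]
  [  6  -12    8 ]
r2 := r2 + 6·r1
  [ 1   -2  4/3 ]
  [ 0    0    0 ]
  [ 6  -12    8 ]
r3 := r3 − 6·r1
  [ 1  -2  4/3 ]
  [ 0   0    0 ]
  [ 0   0    0 ]

[[1, -2, 4/3], [0, 0, 0], [0, 0, 0]]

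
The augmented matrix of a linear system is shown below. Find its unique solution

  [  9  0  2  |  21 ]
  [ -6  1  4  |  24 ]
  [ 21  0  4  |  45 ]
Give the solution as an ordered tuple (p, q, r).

r1 ← 1/9·r1
  [  1  0  2/9  |  7/3 ]
  [ -6  1    4  |   24 ]
  [ 21  0    4  |   45 ]
r2 ← r2 + 6·r1
  [  1  0   2/9  |  7/3 ]
  [  0  1  16/3  |   38 ]
  [ 21  0     4  |   45 ]
r3 ← r3 − 21·r1
  [ 1  0   2/9  |  7/3 ]
  [ 0  1  16/3  |   38 ]
  [ 0  0  -2/3  |   -4 ]
r3 ← -3/2·r3
  [ 1  0   2/9  |  7/3 ]
  [ 0  1  16/3  |   38 ]
  [ 0  0     1  |    6 ]
r2 ← r2 − 16/3·r3
  [ 1  0  2/9  |  7/3 ]
  [ 0  1    0  |    6 ]
  [ 0  0    1  |    6 ]
r1 ← r1 − 2/9·r3
  [ 1  0  0  |  1 ]
  [ 0  1  0  |  6 ]
  [ 0  0  1  |  6 ]
Reading off the last column: p = 1, q = 6, r = 6.

(1, 6, 6)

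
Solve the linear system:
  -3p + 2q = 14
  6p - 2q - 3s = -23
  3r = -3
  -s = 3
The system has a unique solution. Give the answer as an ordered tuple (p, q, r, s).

(-6, -2, -1, -3)

Form the augmented matrix and row-reduce:
  [ -3   2  0   0  |   14 ]
  [  6  -2  0  -3  |  -23 ]
  [  0   0  3   0  |   -3 ]
  [  0   0  0  -1  |    3 ]
R1 -> -1/3·R1
  [ 1  -2/3  0   0  |  -14/3 ]
  [ 6    -2  0  -3  |    -23 ]
  [ 0     0  3   0  |     -3 ]
  [ 0     0  0  -1  |      3 ]
R2 -> R2 − 6·R1
  [ 1  -2/3  0   0  |  -14/3 ]
  [ 0     2  0  -3  |      5 ]
  [ 0     0  3   0  |     -3 ]
  [ 0     0  0  -1  |      3 ]
R2 -> 1/2·R2
  [ 1  -2/3  0     0  |  -14/3 ]
  [ 0     1  0  -3/2  |    5/2 ]
  [ 0     0  3     0  |     -3 ]
  [ 0     0  0    -1  |      3 ]
R3 -> 1/3·R3
  [ 1  -2/3  0     0  |  -14/3 ]
  [ 0     1  0  -3/2  |    5/2 ]
  [ 0     0  1     0  |     -1 ]
  [ 0     0  0    -1  |      3 ]
R4 -> -1·R4
  [ 1  -2/3  0     0  |  -14/3 ]
  [ 0     1  0  -3/2  |    5/2 ]
  [ 0     0  1     0  |     -1 ]
  [ 0     0  0     1  |     -3 ]
R2 -> R2 + 3/2·R4
  [ 1  -2/3  0  0  |  -14/3 ]
  [ 0     1  0  0  |     -2 ]
  [ 0     0  1  0  |     -1 ]
  [ 0     0  0  1  |     -3 ]
R1 -> R1 + 2/3·R2
  [ 1  0  0  0  |  -6 ]
  [ 0  1  0  0  |  -2 ]
  [ 0  0  1  0  |  -1 ]
  [ 0  0  0  1  |  -3 ]
Reading off the last column: p = -6, q = -2, r = -1, s = -3.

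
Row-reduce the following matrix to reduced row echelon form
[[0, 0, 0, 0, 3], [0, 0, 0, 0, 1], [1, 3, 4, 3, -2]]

R1 ↔ R3
R3 ← R3 − 3·R2
R1 ← R1 + 2·R2

[[1, 3, 4, 3, 0], [0, 0, 0, 0, 1], [0, 0, 0, 0, 0]]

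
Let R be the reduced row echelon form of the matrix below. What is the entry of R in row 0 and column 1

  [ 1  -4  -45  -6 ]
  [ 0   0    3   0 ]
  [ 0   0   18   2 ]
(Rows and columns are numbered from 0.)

Multiply R2 by 1/3.
  [ 1  -4  -45  -6 ]
  [ 0   0    1   0 ]
  [ 0   0   18   2 ]
Subtract 18 times R2 from R3.
  [ 1  -4  -45  -6 ]
  [ 0   0    1   0 ]
  [ 0   0    0   2 ]
Multiply R3 by 1/2.
  [ 1  -4  -45  -6 ]
  [ 0   0    1   0 ]
  [ 0   0    0   1 ]
Add 6 times R3 to R1.
  [ 1  -4  -45  0 ]
  [ 0   0    1  0 ]
  [ 0   0    0  1 ]
Add 45 times R2 to R1.
  [ 1  -4  0  0 ]
  [ 0   0  1  0 ]
  [ 0   0  0  1 ]

-4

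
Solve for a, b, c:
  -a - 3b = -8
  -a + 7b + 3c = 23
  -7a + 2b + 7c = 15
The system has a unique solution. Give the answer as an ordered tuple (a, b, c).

Form the augmented matrix and row-reduce:
  [ -1  -3  0  |  -8 ]
  [ -1   7  3  |  23 ]
  [ -7   2  7  |  15 ]
ρ1 := -1·ρ1
  [  1  3  0  |   8 ]
  [ -1  7  3  |  23 ]
  [ -7  2  7  |  15 ]
ρ2 := ρ2 + ρ1
  [  1   3  0  |   8 ]
  [  0  10  3  |  31 ]
  [ -7   2  7  |  15 ]
ρ3 := ρ3 + 7·ρ1
  [ 1   3  0  |   8 ]
  [ 0  10  3  |  31 ]
  [ 0  23  7  |  71 ]
ρ2 := 1/10·ρ2
  [ 1   3     0  |      8 ]
  [ 0   1  3/10  |  31/10 ]
  [ 0  23     7  |     71 ]
ρ3 := ρ3 − 23·ρ2
  [ 1  3     0  |      8 ]
  [ 0  1  3/10  |  31/10 ]
  [ 0  0  1/10  |  -3/10 ]
ρ3 := 10·ρ3
  [ 1  3     0  |      8 ]
  [ 0  1  3/10  |  31/10 ]
  [ 0  0     1  |     -3 ]
ρ2 := ρ2 − 3/10·ρ3
  [ 1  3  0  |   8 ]
  [ 0  1  0  |   4 ]
  [ 0  0  1  |  -3 ]
ρ1 := ρ1 − 3·ρ2
  [ 1  0  0  |  -4 ]
  [ 0  1  0  |   4 ]
  [ 0  0  1  |  -3 ]
Reading off the last column: a = -4, b = 4, c = -3.

(-4, 4, -3)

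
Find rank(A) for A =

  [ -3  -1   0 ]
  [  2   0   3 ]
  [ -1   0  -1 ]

Multiply R1 by -1/3.
Subtract 2 times R1 from R2.
Add R1 to R3.
Multiply R2 by -3/2.
Subtract 1/3 times R2 from R3.
Multiply R3 by 2.
Add 9/2 times R3 to R2.
Subtract 1/3 times R2 from R1.
The reduced form has 3 nonzero rows.

rank = 3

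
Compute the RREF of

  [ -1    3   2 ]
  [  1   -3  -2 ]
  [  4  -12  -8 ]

[[1, -3, -2], [0, 0, 0], [0, 0, 0]]

Multiply ρ1 by -1.
Subtract ρ1 from ρ2.
Subtract 4 times ρ1 from ρ3.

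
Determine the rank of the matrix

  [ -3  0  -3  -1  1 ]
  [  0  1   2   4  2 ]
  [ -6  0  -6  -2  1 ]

rank = 3

ρ1 → -1/3·ρ1
ρ3 → ρ3 + 6·ρ1
ρ3 → -1·ρ3
ρ2 → ρ2 − 2·ρ3
ρ1 → ρ1 + 1/3·ρ3
The reduced form has 3 nonzero rows.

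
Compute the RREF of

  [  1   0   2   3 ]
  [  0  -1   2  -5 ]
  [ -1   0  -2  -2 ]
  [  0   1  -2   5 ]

[[1, 0, 2, 0], [0, 1, -2, 0], [0, 0, 0, 1], [0, 0, 0, 0]]

Add R1 to R3.
  [ 1   0   2   3 ]
  [ 0  -1   2  -5 ]
  [ 0   0   0   1 ]
  [ 0   1  -2   5 ]
Multiply R2 by -1.
  [ 1  0   2  3 ]
  [ 0  1  -2  5 ]
  [ 0  0   0  1 ]
  [ 0  1  -2  5 ]
Subtract R2 from R4.
  [ 1  0   2  3 ]
  [ 0  1  -2  5 ]
  [ 0  0   0  1 ]
  [ 0  0   0  0 ]
Subtract 5 times R3 from R2.
  [ 1  0   2  3 ]
  [ 0  1  -2  0 ]
  [ 0  0   0  1 ]
  [ 0  0   0  0 ]
Subtract 3 times R3 from R1.
  [ 1  0   2  0 ]
  [ 0  1  -2  0 ]
  [ 0  0   0  1 ]
  [ 0  0   0  0 ]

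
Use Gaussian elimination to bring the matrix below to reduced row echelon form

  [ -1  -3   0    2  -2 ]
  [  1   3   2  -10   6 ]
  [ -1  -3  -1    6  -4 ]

ρ1 ← -1·ρ1
  [  1   3   0   -2   2 ]
  [  1   3   2  -10   6 ]
  [ -1  -3  -1    6  -4 ]
ρ2 ← ρ2 − ρ1
  [  1   3   0  -2   2 ]
  [  0   0   2  -8   4 ]
  [ -1  -3  -1   6  -4 ]
ρ3 ← ρ3 + ρ1
  [ 1  3   0  -2   2 ]
  [ 0  0   2  -8   4 ]
  [ 0  0  -1   4  -2 ]
ρ2 ← 1/2·ρ2
  [ 1  3   0  -2   2 ]
  [ 0  0   1  -4   2 ]
  [ 0  0  -1   4  -2 ]
ρ3 ← ρ3 + ρ2
  [ 1  3  0  -2  2 ]
  [ 0  0  1  -4  2 ]
  [ 0  0  0   0  0 ]

[[1, 3, 0, -2, 2], [0, 0, 1, -4, 2], [0, 0, 0, 0, 0]]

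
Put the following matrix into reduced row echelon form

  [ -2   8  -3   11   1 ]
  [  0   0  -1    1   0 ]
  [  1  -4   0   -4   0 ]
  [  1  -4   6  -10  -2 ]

Multiply R1 by -1/2.
Subtract R1 from R3.
Subtract R1 from R4.
Multiply R2 by -1.
Add 3/2 times R2 to R3.
Subtract 9/2 times R2 from R4.
Multiply R3 by 2.
Add 3/2 times R3 to R4.
Add 1/2 times R3 to R1.
Subtract 3/2 times R2 from R1.

[[1, -4, 0, -4, 0], [0, 0, 1, -1, 0], [0, 0, 0, 0, 1], [0, 0, 0, 0, 0]]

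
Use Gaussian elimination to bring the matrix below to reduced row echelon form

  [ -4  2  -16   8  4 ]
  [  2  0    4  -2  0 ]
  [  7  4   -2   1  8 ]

R1 ← -1/4·R1
  [ 1  -1/2   4  -2  -1 ]
  [ 2     0   4  -2   0 ]
  [ 7     4  -2   1   8 ]
R2 ← R2 − 2·R1
  [ 1  -1/2   4  -2  -1 ]
  [ 0     1  -4   2   2 ]
  [ 7     4  -2   1   8 ]
R3 ← R3 − 7·R1
  [ 1  -1/2    4  -2  -1 ]
  [ 0     1   -4   2   2 ]
  [ 0  15/2  -30  15  15 ]
R3 ← R3 − 15/2·R2
  [ 1  -1/2   4  -2  -1 ]
  [ 0     1  -4   2   2 ]
  [ 0     0   0   0   0 ]
R1 ← R1 + 1/2·R2
  [ 1  0   2  -1  0 ]
  [ 0  1  -4   2  2 ]
  [ 0  0   0   0  0 ]

[[1, 0, 2, -1, 0], [0, 1, -4, 2, 2], [0, 0, 0, 0, 0]]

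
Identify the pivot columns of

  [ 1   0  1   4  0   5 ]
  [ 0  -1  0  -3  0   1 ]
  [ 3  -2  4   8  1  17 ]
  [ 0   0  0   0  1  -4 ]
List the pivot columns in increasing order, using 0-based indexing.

ρ3 := ρ3 − 3·ρ1
  [ 1   0  1   4  0   5 ]
  [ 0  -1  0  -3  0   1 ]
  [ 0  -2  1  -4  1   2 ]
  [ 0   0  0   0  1  -4 ]
ρ2 := -1·ρ2
  [ 1   0  1   4  0   5 ]
  [ 0   1  0   3  0  -1 ]
  [ 0  -2  1  -4  1   2 ]
  [ 0   0  0   0  1  -4 ]
ρ3 := ρ3 + 2·ρ2
  [ 1  0  1  4  0   5 ]
  [ 0  1  0  3  0  -1 ]
  [ 0  0  1  2  1   0 ]
  [ 0  0  0  0  1  -4 ]
ρ3 := ρ3 − ρ4
  [ 1  0  1  4  0   5 ]
  [ 0  1  0  3  0  -1 ]
  [ 0  0  1  2  0   4 ]
  [ 0  0  0  0  1  -4 ]
ρ1 := ρ1 − ρ3
  [ 1  0  0  2  0   1 ]
  [ 0  1  0  3  0  -1 ]
  [ 0  0  1  2  0   4 ]
  [ 0  0  0  0  1  -4 ]
Pivot columns are the columns containing a leading 1.

0, 1, 2, 4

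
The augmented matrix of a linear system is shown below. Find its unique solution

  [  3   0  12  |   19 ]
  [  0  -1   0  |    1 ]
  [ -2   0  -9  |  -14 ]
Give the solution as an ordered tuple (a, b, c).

R1 → 1/3·R1
  [  1   0   4  |  19/3 ]
  [  0  -1   0  |     1 ]
  [ -2   0  -9  |   -14 ]
R3 → R3 + 2·R1
  [ 1   0   4  |  19/3 ]
  [ 0  -1   0  |     1 ]
  [ 0   0  -1  |  -4/3 ]
R2 → -1·R2
  [ 1  0   4  |  19/3 ]
  [ 0  1   0  |    -1 ]
  [ 0  0  -1  |  -4/3 ]
R3 → -1·R3
  [ 1  0  4  |  19/3 ]
  [ 0  1  0  |    -1 ]
  [ 0  0  1  |   4/3 ]
R1 → R1 − 4·R3
  [ 1  0  0  |    1 ]
  [ 0  1  0  |   -1 ]
  [ 0  0  1  |  4/3 ]
Reading off the last column: a = 1, b = -1, c = 4/3.

(1, -1, 4/3)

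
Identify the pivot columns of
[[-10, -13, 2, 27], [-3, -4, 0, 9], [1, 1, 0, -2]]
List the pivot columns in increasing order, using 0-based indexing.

ρ1 ← -1/10·ρ1
  [  1  13/10  -1/5  -27/10 ]
  [ -3     -4     0       9 ]
  [  1      1     0      -2 ]
ρ2 ← ρ2 + 3·ρ1
  [ 1  13/10  -1/5  -27/10 ]
  [ 0  -1/10  -3/5    9/10 ]
  [ 1      1     0      -2 ]
ρ3 ← ρ3 − ρ1
  [ 1  13/10  -1/5  -27/10 ]
  [ 0  -1/10  -3/5    9/10 ]
  [ 0  -3/10   1/5    7/10 ]
ρ2 ← -10·ρ2
  [ 1  13/10  -1/5  -27/10 ]
  [ 0      1     6      -9 ]
  [ 0  -3/10   1/5    7/10 ]
ρ3 ← ρ3 + 3/10·ρ2
  [ 1  13/10  -1/5  -27/10 ]
  [ 0      1     6      -9 ]
  [ 0      0     2      -2 ]
ρ3 ← 1/2·ρ3
  [ 1  13/10  -1/5  -27/10 ]
  [ 0      1     6      -9 ]
  [ 0      0     1      -1 ]
ρ2 ← ρ2 − 6·ρ3
  [ 1  13/10  -1/5  -27/10 ]
  [ 0      1     0      -3 ]
  [ 0      0     1      -1 ]
ρ1 ← ρ1 + 1/5·ρ3
  [ 1  13/10  0  -29/10 ]
  [ 0      1  0      -3 ]
  [ 0      0  1      -1 ]
ρ1 ← ρ1 − 13/10·ρ2
  [ 1  0  0   1 ]
  [ 0  1  0  -3 ]
  [ 0  0  1  -1 ]
Pivot columns are the columns containing a leading 1.

0, 1, 2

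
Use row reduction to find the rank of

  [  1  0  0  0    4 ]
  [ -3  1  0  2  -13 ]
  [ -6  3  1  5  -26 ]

rank = 3

R2 ← R2 + 3·R1
  [  1  0  0  0    4 ]
  [  0  1  0  2   -1 ]
  [ -6  3  1  5  -26 ]
R3 ← R3 + 6·R1
  [ 1  0  0  0   4 ]
  [ 0  1  0  2  -1 ]
  [ 0  3  1  5  -2 ]
R3 ← R3 − 3·R2
  [ 1  0  0   0   4 ]
  [ 0  1  0   2  -1 ]
  [ 0  0  1  -1   1 ]
The reduced form has 3 nonzero rows.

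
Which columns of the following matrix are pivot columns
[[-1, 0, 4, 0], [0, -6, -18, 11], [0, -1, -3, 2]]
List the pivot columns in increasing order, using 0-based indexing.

R1 ← -1·R1
R2 ← -1/6·R2
R3 ← R3 + R2
R3 ← 6·R3
R2 ← R2 + 11/6·R3
Pivot columns are the columns containing a leading 1.

0, 1, 3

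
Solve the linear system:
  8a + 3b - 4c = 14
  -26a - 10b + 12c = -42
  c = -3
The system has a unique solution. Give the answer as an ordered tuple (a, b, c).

Form the augmented matrix and row-reduce:
  [   8    3  -4  |   14 ]
  [ -26  -10  12  |  -42 ]
  [   0    0   1  |   -3 ]
ρ1 := 1/8·ρ1
ρ2 := ρ2 + 26·ρ1
ρ2 := -4·ρ2
ρ2 := ρ2 − 4·ρ3
ρ1 := ρ1 + 1/2·ρ3
ρ1 := ρ1 − 3/8·ρ2
Reading off the last column: a = 1, b = -2, c = -3.

(1, -2, -3)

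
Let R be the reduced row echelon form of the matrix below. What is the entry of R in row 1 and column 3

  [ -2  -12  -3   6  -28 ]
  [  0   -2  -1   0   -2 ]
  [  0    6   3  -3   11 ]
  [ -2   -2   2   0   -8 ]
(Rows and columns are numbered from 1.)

-3/2

R1 ← -1/2·R1
  [  1   6  3/2  -3  14 ]
  [  0  -2   -1   0  -2 ]
  [  0   6    3  -3  11 ]
  [ -2  -2    2   0  -8 ]
R4 ← R4 + 2·R1
  [ 1   6  3/2  -3  14 ]
  [ 0  -2   -1   0  -2 ]
  [ 0   6    3  -3  11 ]
  [ 0  10    5  -6  20 ]
R2 ← -1/2·R2
  [ 1   6  3/2  -3  14 ]
  [ 0   1  1/2   0   1 ]
  [ 0   6    3  -3  11 ]
  [ 0  10    5  -6  20 ]
R3 ← R3 − 6·R2
  [ 1   6  3/2  -3  14 ]
  [ 0   1  1/2   0   1 ]
  [ 0   0    0  -3   5 ]
  [ 0  10    5  -6  20 ]
R4 ← R4 − 10·R2
  [ 1  6  3/2  -3  14 ]
  [ 0  1  1/2   0   1 ]
  [ 0  0    0  -3   5 ]
  [ 0  0    0  -6  10 ]
R3 ← -1/3·R3
  [ 1  6  3/2  -3    14 ]
  [ 0  1  1/2   0     1 ]
  [ 0  0    0   1  -5/3 ]
  [ 0  0    0  -6    10 ]
R4 ← R4 + 6·R3
  [ 1  6  3/2  -3    14 ]
  [ 0  1  1/2   0     1 ]
  [ 0  0    0   1  -5/3 ]
  [ 0  0    0   0     0 ]
R1 ← R1 + 3·R3
  [ 1  6  3/2  0     9 ]
  [ 0  1  1/2  0     1 ]
  [ 0  0    0  1  -5/3 ]
  [ 0  0    0  0     0 ]
R1 ← R1 − 6·R2
  [ 1  0  -3/2  0     3 ]
  [ 0  1   1/2  0     1 ]
  [ 0  0     0  1  -5/3 ]
  [ 0  0     0  0     0 ]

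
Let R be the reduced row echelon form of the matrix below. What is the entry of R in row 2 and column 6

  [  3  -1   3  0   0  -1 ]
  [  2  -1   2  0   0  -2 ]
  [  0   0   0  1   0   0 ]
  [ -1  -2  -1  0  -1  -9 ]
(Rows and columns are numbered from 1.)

4

R1 := 1/3·R1
  [  1  -1/3   1  0   0  -1/3 ]
  [  2    -1   2  0   0    -2 ]
  [  0     0   0  1   0     0 ]
  [ -1    -2  -1  0  -1    -9 ]
R2 := R2 − 2·R1
  [  1  -1/3   1  0   0  -1/3 ]
  [  0  -1/3   0  0   0  -4/3 ]
  [  0     0   0  1   0     0 ]
  [ -1    -2  -1  0  -1    -9 ]
R4 := R4 + R1
  [ 1  -1/3  1  0   0   -1/3 ]
  [ 0  -1/3  0  0   0   -4/3 ]
  [ 0     0  0  1   0      0 ]
  [ 0  -7/3  0  0  -1  -28/3 ]
R2 := -3·R2
  [ 1  -1/3  1  0   0   -1/3 ]
  [ 0     1  0  0   0      4 ]
  [ 0     0  0  1   0      0 ]
  [ 0  -7/3  0  0  -1  -28/3 ]
R4 := R4 + 7/3·R2
  [ 1  -1/3  1  0   0  -1/3 ]
  [ 0     1  0  0   0     4 ]
  [ 0     0  0  1   0     0 ]
  [ 0     0  0  0  -1     0 ]
R4 := -1·R4
  [ 1  -1/3  1  0  0  -1/3 ]
  [ 0     1  0  0  0     4 ]
  [ 0     0  0  1  0     0 ]
  [ 0     0  0  0  1     0 ]
R1 := R1 + 1/3·R2
  [ 1  0  1  0  0  1 ]
  [ 0  1  0  0  0  4 ]
  [ 0  0  0  1  0  0 ]
  [ 0  0  0  0  1  0 ]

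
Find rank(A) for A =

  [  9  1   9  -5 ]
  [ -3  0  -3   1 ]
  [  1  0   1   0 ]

r1 ← 1/9·r1
  [  1  1/9   1  -5/9 ]
  [ -3    0  -3     1 ]
  [  1    0   1     0 ]
r2 ← r2 + 3·r1
  [ 1  1/9  1  -5/9 ]
  [ 0  1/3  0  -2/3 ]
  [ 1    0  1     0 ]
r3 ← r3 − r1
  [ 1   1/9  1  -5/9 ]
  [ 0   1/3  0  -2/3 ]
  [ 0  -1/9  0   5/9 ]
r2 ← 3·r2
  [ 1   1/9  1  -5/9 ]
  [ 0     1  0    -2 ]
  [ 0  -1/9  0   5/9 ]
r3 ← r3 + 1/9·r2
  [ 1  1/9  1  -5/9 ]
  [ 0    1  0    -2 ]
  [ 0    0  0   1/3 ]
r3 ← 3·r3
  [ 1  1/9  1  -5/9 ]
  [ 0    1  0    -2 ]
  [ 0    0  0     1 ]
r2 ← r2 + 2·r3
  [ 1  1/9  1  -5/9 ]
  [ 0    1  0     0 ]
  [ 0    0  0     1 ]
r1 ← r1 + 5/9·r3
  [ 1  1/9  1  0 ]
  [ 0    1  0  0 ]
  [ 0    0  0  1 ]
r1 ← r1 − 1/9·r2
  [ 1  0  1  0 ]
  [ 0  1  0  0 ]
  [ 0  0  0  1 ]
The reduced form has 3 nonzero rows.

rank = 3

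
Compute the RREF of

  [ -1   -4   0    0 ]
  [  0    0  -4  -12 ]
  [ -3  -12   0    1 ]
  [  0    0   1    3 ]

[[1, 4, 0, 0], [0, 0, 1, 0], [0, 0, 0, 1], [0, 0, 0, 0]]

R1 -> -1·R1
  [  1    4   0    0 ]
  [  0    0  -4  -12 ]
  [ -3  -12   0    1 ]
  [  0    0   1    3 ]
R3 -> R3 + 3·R1
  [ 1  4   0    0 ]
  [ 0  0  -4  -12 ]
  [ 0  0   0    1 ]
  [ 0  0   1    3 ]
R2 -> -1/4·R2
  [ 1  4  0  0 ]
  [ 0  0  1  3 ]
  [ 0  0  0  1 ]
  [ 0  0  1  3 ]
R4 -> R4 − R2
  [ 1  4  0  0 ]
  [ 0  0  1  3 ]
  [ 0  0  0  1 ]
  [ 0  0  0  0 ]
R2 -> R2 − 3·R3
  [ 1  4  0  0 ]
  [ 0  0  1  0 ]
  [ 0  0  0  1 ]
  [ 0  0  0  0 ]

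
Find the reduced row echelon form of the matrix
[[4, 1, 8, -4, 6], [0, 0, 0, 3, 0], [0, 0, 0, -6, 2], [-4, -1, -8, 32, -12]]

ρ1 := 1/4·ρ1
  [  1  1/4   2  -1  3/2 ]
  [  0    0   0   3    0 ]
  [  0    0   0  -6    2 ]
  [ -4   -1  -8  32  -12 ]
ρ4 := ρ4 + 4·ρ1
  [ 1  1/4  2  -1  3/2 ]
  [ 0    0  0   3    0 ]
  [ 0    0  0  -6    2 ]
  [ 0    0  0  28   -6 ]
ρ2 := 1/3·ρ2
  [ 1  1/4  2  -1  3/2 ]
  [ 0    0  0   1    0 ]
  [ 0    0  0  -6    2 ]
  [ 0    0  0  28   -6 ]
ρ3 := ρ3 + 6·ρ2
  [ 1  1/4  2  -1  3/2 ]
  [ 0    0  0   1    0 ]
  [ 0    0  0   0    2 ]
  [ 0    0  0  28   -6 ]
ρ4 := ρ4 − 28·ρ2
  [ 1  1/4  2  -1  3/2 ]
  [ 0    0  0   1    0 ]
  [ 0    0  0   0    2 ]
  [ 0    0  0   0   -6 ]
ρ3 := 1/2·ρ3
  [ 1  1/4  2  -1  3/2 ]
  [ 0    0  0   1    0 ]
  [ 0    0  0   0    1 ]
  [ 0    0  0   0   -6 ]
ρ4 := ρ4 + 6·ρ3
  [ 1  1/4  2  -1  3/2 ]
  [ 0    0  0   1    0 ]
  [ 0    0  0   0    1 ]
  [ 0    0  0   0    0 ]
ρ1 := ρ1 − 3/2·ρ3
  [ 1  1/4  2  -1  0 ]
  [ 0    0  0   1  0 ]
  [ 0    0  0   0  1 ]
  [ 0    0  0   0  0 ]
ρ1 := ρ1 + ρ2
  [ 1  1/4  2  0  0 ]
  [ 0    0  0  1  0 ]
  [ 0    0  0  0  1 ]
  [ 0    0  0  0  0 ]

[[1, 1/4, 2, 0, 0], [0, 0, 0, 1, 0], [0, 0, 0, 0, 1], [0, 0, 0, 0, 0]]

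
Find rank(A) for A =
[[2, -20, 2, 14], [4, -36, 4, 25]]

rank = 2

r1 -> 1/2·r1
  [ 1  -10  1   7 ]
  [ 4  -36  4  25 ]
r2 -> r2 − 4·r1
  [ 1  -10  1   7 ]
  [ 0    4  0  -3 ]
r2 -> 1/4·r2
  [ 1  -10  1     7 ]
  [ 0    1  0  -3/4 ]
r1 -> r1 + 10·r2
  [ 1  0  1  -1/2 ]
  [ 0  1  0  -3/4 ]
The reduced form has 2 nonzero rows.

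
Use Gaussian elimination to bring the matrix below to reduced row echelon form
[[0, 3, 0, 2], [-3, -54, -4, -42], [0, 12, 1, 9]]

[[1, 0, 0, 2/3], [0, 1, 0, 2/3], [0, 0, 1, 1]]

R1 <=> R2
  [ -3  -54  -4  -42 ]
  [  0    3   0    2 ]
  [  0   12   1    9 ]
R1 -> -1/3·R1
  [ 1  18  4/3  14 ]
  [ 0   3    0   2 ]
  [ 0  12    1   9 ]
R2 -> 1/3·R2
  [ 1  18  4/3   14 ]
  [ 0   1    0  2/3 ]
  [ 0  12    1    9 ]
R3 -> R3 − 12·R2
  [ 1  18  4/3   14 ]
  [ 0   1    0  2/3 ]
  [ 0   0    1    1 ]
R1 -> R1 − 4/3·R3
  [ 1  18  0  38/3 ]
  [ 0   1  0   2/3 ]
  [ 0   0  1     1 ]
R1 -> R1 − 18·R2
  [ 1  0  0  2/3 ]
  [ 0  1  0  2/3 ]
  [ 0  0  1    1 ]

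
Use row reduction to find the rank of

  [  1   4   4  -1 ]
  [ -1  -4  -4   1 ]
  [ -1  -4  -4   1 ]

R2 ← R2 + R1
  [  1   4   4  -1 ]
  [  0   0   0   0 ]
  [ -1  -4  -4   1 ]
R3 ← R3 + R1
  [ 1  4  4  -1 ]
  [ 0  0  0   0 ]
  [ 0  0  0   0 ]
The reduced form has 1 nonzero row.

rank = 1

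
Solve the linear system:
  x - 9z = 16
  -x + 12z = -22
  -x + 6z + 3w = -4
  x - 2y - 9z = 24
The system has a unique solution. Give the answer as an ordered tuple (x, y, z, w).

(-2, -4, -2, 2)

Form the augmented matrix and row-reduce:
  [  1   0  -9  0  |   16 ]
  [ -1   0  12  0  |  -22 ]
  [ -1   0   6  3  |   -4 ]
  [  1  -2  -9  0  |   24 ]
r2 -> r2 + r1
  [  1   0  -9  0  |  16 ]
  [  0   0   3  0  |  -6 ]
  [ -1   0   6  3  |  -4 ]
  [  1  -2  -9  0  |  24 ]
r3 -> r3 + r1
  [ 1   0  -9  0  |  16 ]
  [ 0   0   3  0  |  -6 ]
  [ 0   0  -3  3  |  12 ]
  [ 1  -2  -9  0  |  24 ]
r4 -> r4 − r1
  [ 1   0  -9  0  |  16 ]
  [ 0   0   3  0  |  -6 ]
  [ 0   0  -3  3  |  12 ]
  [ 0  -2   0  0  |   8 ]
r2 <=> r4
  [ 1   0  -9  0  |  16 ]
  [ 0  -2   0  0  |   8 ]
  [ 0   0  -3  3  |  12 ]
  [ 0   0   3  0  |  -6 ]
r2 -> -1/2·r2
  [ 1  0  -9  0  |  16 ]
  [ 0  1   0  0  |  -4 ]
  [ 0  0  -3  3  |  12 ]
  [ 0  0   3  0  |  -6 ]
r3 -> -1/3·r3
  [ 1  0  -9   0  |  16 ]
  [ 0  1   0   0  |  -4 ]
  [ 0  0   1  -1  |  -4 ]
  [ 0  0   3   0  |  -6 ]
r4 -> r4 − 3·r3
  [ 1  0  -9   0  |  16 ]
  [ 0  1   0   0  |  -4 ]
  [ 0  0   1  -1  |  -4 ]
  [ 0  0   0   3  |   6 ]
r4 -> 1/3·r4
  [ 1  0  -9   0  |  16 ]
  [ 0  1   0   0  |  -4 ]
  [ 0  0   1  -1  |  -4 ]
  [ 0  0   0   1  |   2 ]
r3 -> r3 + r4
  [ 1  0  -9  0  |  16 ]
  [ 0  1   0  0  |  -4 ]
  [ 0  0   1  0  |  -2 ]
  [ 0  0   0  1  |   2 ]
r1 -> r1 + 9·r3
  [ 1  0  0  0  |  -2 ]
  [ 0  1  0  0  |  -4 ]
  [ 0  0  1  0  |  -2 ]
  [ 0  0  0  1  |   2 ]
Reading off the last column: x = -2, y = -4, z = -2, w = 2.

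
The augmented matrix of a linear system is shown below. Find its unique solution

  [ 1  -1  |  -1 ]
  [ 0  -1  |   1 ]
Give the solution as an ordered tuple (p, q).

R2 := -1·R2
R1 := R1 + R2
Reading off the last column: p = -2, q = -1.

(-2, -1)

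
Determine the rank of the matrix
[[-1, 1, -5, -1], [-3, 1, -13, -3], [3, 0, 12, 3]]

r1 := -1·r1
  [  1  -1    5   1 ]
  [ -3   1  -13  -3 ]
  [  3   0   12   3 ]
r2 := r2 + 3·r1
  [ 1  -1   5  1 ]
  [ 0  -2   2  0 ]
  [ 3   0  12  3 ]
r3 := r3 − 3·r1
  [ 1  -1   5  1 ]
  [ 0  -2   2  0 ]
  [ 0   3  -3  0 ]
r2 := -1/2·r2
  [ 1  -1   5  1 ]
  [ 0   1  -1  0 ]
  [ 0   3  -3  0 ]
r3 := r3 − 3·r2
  [ 1  -1   5  1 ]
  [ 0   1  -1  0 ]
  [ 0   0   0  0 ]
r1 := r1 + r2
  [ 1  0   4  1 ]
  [ 0  1  -1  0 ]
  [ 0  0   0  0 ]
The reduced form has 2 nonzero rows.

rank = 2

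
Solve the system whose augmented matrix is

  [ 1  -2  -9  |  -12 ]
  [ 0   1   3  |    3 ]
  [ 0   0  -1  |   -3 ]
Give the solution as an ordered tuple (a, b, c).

R3 -> -1·R3
  [ 1  -2  -9  |  -12 ]
  [ 0   1   3  |    3 ]
  [ 0   0   1  |    3 ]
R2 -> R2 − 3·R3
  [ 1  -2  -9  |  -12 ]
  [ 0   1   0  |   -6 ]
  [ 0   0   1  |    3 ]
R1 -> R1 + 9·R3
  [ 1  -2  0  |  15 ]
  [ 0   1  0  |  -6 ]
  [ 0   0  1  |   3 ]
R1 -> R1 + 2·R2
  [ 1  0  0  |   3 ]
  [ 0  1  0  |  -6 ]
  [ 0  0  1  |   3 ]
Reading off the last column: a = 3, b = -6, c = 3.

(3, -6, 3)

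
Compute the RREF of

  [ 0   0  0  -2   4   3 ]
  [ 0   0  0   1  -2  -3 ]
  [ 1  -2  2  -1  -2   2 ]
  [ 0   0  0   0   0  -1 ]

ρ1 ↔ ρ3
  [ 1  -2  2  -1  -2   2 ]
  [ 0   0  0   1  -2  -3 ]
  [ 0   0  0  -2   4   3 ]
  [ 0   0  0   0   0  -1 ]
ρ3 → ρ3 + 2·ρ2
  [ 1  -2  2  -1  -2   2 ]
  [ 0   0  0   1  -2  -3 ]
  [ 0   0  0   0   0  -3 ]
  [ 0   0  0   0   0  -1 ]
ρ3 → -1/3·ρ3
  [ 1  -2  2  -1  -2   2 ]
  [ 0   0  0   1  -2  -3 ]
  [ 0   0  0   0   0   1 ]
  [ 0   0  0   0   0  -1 ]
ρ4 → ρ4 + ρ3
  [ 1  -2  2  -1  -2   2 ]
  [ 0   0  0   1  -2  -3 ]
  [ 0   0  0   0   0   1 ]
  [ 0   0  0   0   0   0 ]
ρ2 → ρ2 + 3·ρ3
  [ 1  -2  2  -1  -2  2 ]
  [ 0   0  0   1  -2  0 ]
  [ 0   0  0   0   0  1 ]
  [ 0   0  0   0   0  0 ]
ρ1 → ρ1 − 2·ρ3
  [ 1  -2  2  -1  -2  0 ]
  [ 0   0  0   1  -2  0 ]
  [ 0   0  0   0   0  1 ]
  [ 0   0  0   0   0  0 ]
ρ1 → ρ1 + ρ2
  [ 1  -2  2  0  -4  0 ]
  [ 0   0  0  1  -2  0 ]
  [ 0   0  0  0   0  1 ]
  [ 0   0  0  0   0  0 ]

[[1, -2, 2, 0, -4, 0], [0, 0, 0, 1, -2, 0], [0, 0, 0, 0, 0, 1], [0, 0, 0, 0, 0, 0]]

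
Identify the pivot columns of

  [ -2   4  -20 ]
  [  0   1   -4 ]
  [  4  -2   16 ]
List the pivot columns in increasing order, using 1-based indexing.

Multiply R1 by -1/2.
  [ 1  -2  10 ]
  [ 0   1  -4 ]
  [ 4  -2  16 ]
Subtract 4 times R1 from R3.
  [ 1  -2   10 ]
  [ 0   1   -4 ]
  [ 0   6  -24 ]
Subtract 6 times R2 from R3.
  [ 1  -2  10 ]
  [ 0   1  -4 ]
  [ 0   0   0 ]
Add 2 times R2 to R1.
  [ 1  0   2 ]
  [ 0  1  -4 ]
  [ 0  0   0 ]
Pivot columns are the columns containing a leading 1.

1, 2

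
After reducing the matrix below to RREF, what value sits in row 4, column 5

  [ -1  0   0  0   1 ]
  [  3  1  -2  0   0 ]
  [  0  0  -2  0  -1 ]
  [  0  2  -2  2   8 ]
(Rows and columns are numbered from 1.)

Multiply r1 by -1.
  [ 1  0   0  0  -1 ]
  [ 3  1  -2  0   0 ]
  [ 0  0  -2  0  -1 ]
  [ 0  2  -2  2   8 ]
Subtract 3 times r1 from r2.
  [ 1  0   0  0  -1 ]
  [ 0  1  -2  0   3 ]
  [ 0  0  -2  0  -1 ]
  [ 0  2  -2  2   8 ]
Subtract 2 times r2 from r4.
  [ 1  0   0  0  -1 ]
  [ 0  1  -2  0   3 ]
  [ 0  0  -2  0  -1 ]
  [ 0  0   2  2   2 ]
Multiply r3 by -1/2.
  [ 1  0   0  0   -1 ]
  [ 0  1  -2  0    3 ]
  [ 0  0   1  0  1/2 ]
  [ 0  0   2  2    2 ]
Subtract 2 times r3 from r4.
  [ 1  0   0  0   -1 ]
  [ 0  1  -2  0    3 ]
  [ 0  0   1  0  1/2 ]
  [ 0  0   0  2    1 ]
Multiply r4 by 1/2.
  [ 1  0   0  0   -1 ]
  [ 0  1  -2  0    3 ]
  [ 0  0   1  0  1/2 ]
  [ 0  0   0  1  1/2 ]
Add 2 times r3 to r2.
  [ 1  0  0  0   -1 ]
  [ 0  1  0  0    4 ]
  [ 0  0  1  0  1/2 ]
  [ 0  0  0  1  1/2 ]

1/2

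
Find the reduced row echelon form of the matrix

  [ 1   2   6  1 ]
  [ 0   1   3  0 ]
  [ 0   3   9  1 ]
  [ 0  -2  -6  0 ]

[[1, 0, 0, 0], [0, 1, 3, 0], [0, 0, 0, 1], [0, 0, 0, 0]]

R3 -> R3 − 3·R2
  [ 1   2   6  1 ]
  [ 0   1   3  0 ]
  [ 0   0   0  1 ]
  [ 0  -2  -6  0 ]
R4 -> R4 + 2·R2
  [ 1  2  6  1 ]
  [ 0  1  3  0 ]
  [ 0  0  0  1 ]
  [ 0  0  0  0 ]
R1 -> R1 − R3
  [ 1  2  6  0 ]
  [ 0  1  3  0 ]
  [ 0  0  0  1 ]
  [ 0  0  0  0 ]
R1 -> R1 − 2·R2
  [ 1  0  0  0 ]
  [ 0  1  3  0 ]
  [ 0  0  0  1 ]
  [ 0  0  0  0 ]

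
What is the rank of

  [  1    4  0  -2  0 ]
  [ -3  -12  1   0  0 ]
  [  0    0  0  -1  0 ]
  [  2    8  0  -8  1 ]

rank = 4

R2 -> R2 + 3·R1
  [ 1  4  0  -2  0 ]
  [ 0  0  1  -6  0 ]
  [ 0  0  0  -1  0 ]
  [ 2  8  0  -8  1 ]
R4 -> R4 − 2·R1
  [ 1  4  0  -2  0 ]
  [ 0  0  1  -6  0 ]
  [ 0  0  0  -1  0 ]
  [ 0  0  0  -4  1 ]
R3 -> -1·R3
  [ 1  4  0  -2  0 ]
  [ 0  0  1  -6  0 ]
  [ 0  0  0   1  0 ]
  [ 0  0  0  -4  1 ]
R4 -> R4 + 4·R3
  [ 1  4  0  -2  0 ]
  [ 0  0  1  -6  0 ]
  [ 0  0  0   1  0 ]
  [ 0  0  0   0  1 ]
R2 -> R2 + 6·R3
  [ 1  4  0  -2  0 ]
  [ 0  0  1   0  0 ]
  [ 0  0  0   1  0 ]
  [ 0  0  0   0  1 ]
R1 -> R1 + 2·R3
  [ 1  4  0  0  0 ]
  [ 0  0  1  0  0 ]
  [ 0  0  0  1  0 ]
  [ 0  0  0  0  1 ]
The reduced form has 4 nonzero rows.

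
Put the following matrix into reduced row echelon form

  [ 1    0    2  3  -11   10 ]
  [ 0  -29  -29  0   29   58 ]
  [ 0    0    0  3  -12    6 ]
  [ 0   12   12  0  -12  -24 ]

[[1, 0, 2, 0, 1, 4], [0, 1, 1, 0, -1, -2], [0, 0, 0, 1, -4, 2], [0, 0, 0, 0, 0, 0]]

r2 -> -1/29·r2
  [ 1   0   2  3  -11   10 ]
  [ 0   1   1  0   -1   -2 ]
  [ 0   0   0  3  -12    6 ]
  [ 0  12  12  0  -12  -24 ]
r4 -> r4 − 12·r2
  [ 1  0  2  3  -11  10 ]
  [ 0  1  1  0   -1  -2 ]
  [ 0  0  0  3  -12   6 ]
  [ 0  0  0  0    0   0 ]
r3 -> 1/3·r3
  [ 1  0  2  3  -11  10 ]
  [ 0  1  1  0   -1  -2 ]
  [ 0  0  0  1   -4   2 ]
  [ 0  0  0  0    0   0 ]
r1 -> r1 − 3·r3
  [ 1  0  2  0   1   4 ]
  [ 0  1  1  0  -1  -2 ]
  [ 0  0  0  1  -4   2 ]
  [ 0  0  0  0   0   0 ]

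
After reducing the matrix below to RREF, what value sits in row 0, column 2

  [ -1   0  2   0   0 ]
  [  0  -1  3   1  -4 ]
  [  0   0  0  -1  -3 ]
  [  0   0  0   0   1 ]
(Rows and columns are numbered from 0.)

-2

R1 -> -1·R1
  [ 1   0  -2   0   0 ]
  [ 0  -1   3   1  -4 ]
  [ 0   0   0  -1  -3 ]
  [ 0   0   0   0   1 ]
R2 -> -1·R2
  [ 1  0  -2   0   0 ]
  [ 0  1  -3  -1   4 ]
  [ 0  0   0  -1  -3 ]
  [ 0  0   0   0   1 ]
R3 -> -1·R3
  [ 1  0  -2   0  0 ]
  [ 0  1  -3  -1  4 ]
  [ 0  0   0   1  3 ]
  [ 0  0   0   0  1 ]
R3 -> R3 − 3·R4
  [ 1  0  -2   0  0 ]
  [ 0  1  -3  -1  4 ]
  [ 0  0   0   1  0 ]
  [ 0  0   0   0  1 ]
R2 -> R2 − 4·R4
  [ 1  0  -2   0  0 ]
  [ 0  1  -3  -1  0 ]
  [ 0  0   0   1  0 ]
  [ 0  0   0   0  1 ]
R2 -> R2 + R3
  [ 1  0  -2  0  0 ]
  [ 0  1  -3  0  0 ]
  [ 0  0   0  1  0 ]
  [ 0  0   0  0  1 ]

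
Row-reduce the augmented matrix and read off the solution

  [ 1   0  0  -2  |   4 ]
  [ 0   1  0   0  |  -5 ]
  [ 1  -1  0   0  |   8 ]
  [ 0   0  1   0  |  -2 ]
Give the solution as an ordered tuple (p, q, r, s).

(3, -5, -2, -1/2)

R3 -> R3 − R1
R3 -> R3 + R2
R3 ↔ R4
R4 -> 1/2·R4
R1 -> R1 + 2·R4
Reading off the last column: p = 3, q = -5, r = -2, s = -1/2.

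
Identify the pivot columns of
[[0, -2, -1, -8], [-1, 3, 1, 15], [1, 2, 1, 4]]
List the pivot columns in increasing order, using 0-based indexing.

0, 1, 2

r1 <=> r2
  [ -1   3   1  15 ]
  [  0  -2  -1  -8 ]
  [  1   2   1   4 ]
r1 ← -1·r1
  [ 1  -3  -1  -15 ]
  [ 0  -2  -1   -8 ]
  [ 1   2   1    4 ]
r3 ← r3 − r1
  [ 1  -3  -1  -15 ]
  [ 0  -2  -1   -8 ]
  [ 0   5   2   19 ]
r2 ← -1/2·r2
  [ 1  -3   -1  -15 ]
  [ 0   1  1/2    4 ]
  [ 0   5    2   19 ]
r3 ← r3 − 5·r2
  [ 1  -3    -1  -15 ]
  [ 0   1   1/2    4 ]
  [ 0   0  -1/2   -1 ]
r3 ← -2·r3
  [ 1  -3   -1  -15 ]
  [ 0   1  1/2    4 ]
  [ 0   0    1    2 ]
r2 ← r2 − 1/2·r3
  [ 1  -3  -1  -15 ]
  [ 0   1   0    3 ]
  [ 0   0   1    2 ]
r1 ← r1 + r3
  [ 1  -3  0  -13 ]
  [ 0   1  0    3 ]
  [ 0   0  1    2 ]
r1 ← r1 + 3·r2
  [ 1  0  0  -4 ]
  [ 0  1  0   3 ]
  [ 0  0  1   2 ]
Pivot columns are the columns containing a leading 1.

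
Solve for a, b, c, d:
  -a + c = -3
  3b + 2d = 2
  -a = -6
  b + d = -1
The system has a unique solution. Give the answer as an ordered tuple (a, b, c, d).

(6, 4, 3, -5)

Form the augmented matrix and row-reduce:
  [ -1  0  1  0  |  -3 ]
  [  0  3  0  2  |   2 ]
  [ -1  0  0  0  |  -6 ]
  [  0  1  0  1  |  -1 ]
R1 ← -1·R1
  [  1  0  -1  0  |   3 ]
  [  0  3   0  2  |   2 ]
  [ -1  0   0  0  |  -6 ]
  [  0  1   0  1  |  -1 ]
R3 ← R3 + R1
  [ 1  0  -1  0  |   3 ]
  [ 0  3   0  2  |   2 ]
  [ 0  0  -1  0  |  -3 ]
  [ 0  1   0  1  |  -1 ]
R2 ← 1/3·R2
  [ 1  0  -1    0  |    3 ]
  [ 0  1   0  2/3  |  2/3 ]
  [ 0  0  -1    0  |   -3 ]
  [ 0  1   0    1  |   -1 ]
R4 ← R4 − R2
  [ 1  0  -1    0  |     3 ]
  [ 0  1   0  2/3  |   2/3 ]
  [ 0  0  -1    0  |    -3 ]
  [ 0  0   0  1/3  |  -5/3 ]
R3 ← -1·R3
  [ 1  0  -1    0  |     3 ]
  [ 0  1   0  2/3  |   2/3 ]
  [ 0  0   1    0  |     3 ]
  [ 0  0   0  1/3  |  -5/3 ]
R4 ← 3·R4
  [ 1  0  -1    0  |    3 ]
  [ 0  1   0  2/3  |  2/3 ]
  [ 0  0   1    0  |    3 ]
  [ 0  0   0    1  |   -5 ]
R2 ← R2 − 2/3·R4
  [ 1  0  -1  0  |   3 ]
  [ 0  1   0  0  |   4 ]
  [ 0  0   1  0  |   3 ]
  [ 0  0   0  1  |  -5 ]
R1 ← R1 + R3
  [ 1  0  0  0  |   6 ]
  [ 0  1  0  0  |   4 ]
  [ 0  0  1  0  |   3 ]
  [ 0  0  0  1  |  -5 ]
Reading off the last column: a = 6, b = 4, c = 3, d = -5.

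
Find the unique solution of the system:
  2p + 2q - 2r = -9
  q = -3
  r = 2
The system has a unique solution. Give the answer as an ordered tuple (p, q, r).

(1/2, -3, 2)

Form the augmented matrix and row-reduce:
  [ 2  2  -2  |  -9 ]
  [ 0  1   0  |  -3 ]
  [ 0  0   1  |   2 ]
R1 ← 1/2·R1
  [ 1  1  -1  |  -9/2 ]
  [ 0  1   0  |    -3 ]
  [ 0  0   1  |     2 ]
R1 ← R1 + R3
  [ 1  1  0  |  -5/2 ]
  [ 0  1  0  |    -3 ]
  [ 0  0  1  |     2 ]
R1 ← R1 − R2
  [ 1  0  0  |  1/2 ]
  [ 0  1  0  |   -3 ]
  [ 0  0  1  |    2 ]
Reading off the last column: p = 1/2, q = -3, r = 2.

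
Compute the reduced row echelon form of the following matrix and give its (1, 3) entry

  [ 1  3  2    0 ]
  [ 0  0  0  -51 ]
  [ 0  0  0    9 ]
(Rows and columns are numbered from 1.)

2

Multiply R2 by -1/51.
Subtract 9 times R2 from R3.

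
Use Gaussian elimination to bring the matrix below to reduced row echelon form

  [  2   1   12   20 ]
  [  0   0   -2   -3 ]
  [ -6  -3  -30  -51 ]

R1 := 1/2·R1
  [  1  1/2    6   10 ]
  [  0    0   -2   -3 ]
  [ -6   -3  -30  -51 ]
R3 := R3 + 6·R1
  [ 1  1/2   6  10 ]
  [ 0    0  -2  -3 ]
  [ 0    0   6   9 ]
R2 := -1/2·R2
  [ 1  1/2  6   10 ]
  [ 0    0  1  3/2 ]
  [ 0    0  6    9 ]
R3 := R3 − 6·R2
  [ 1  1/2  6   10 ]
  [ 0    0  1  3/2 ]
  [ 0    0  0    0 ]
R1 := R1 − 6·R2
  [ 1  1/2  0    1 ]
  [ 0    0  1  3/2 ]
  [ 0    0  0    0 ]

[[1, 1/2, 0, 1], [0, 0, 1, 3/2], [0, 0, 0, 0]]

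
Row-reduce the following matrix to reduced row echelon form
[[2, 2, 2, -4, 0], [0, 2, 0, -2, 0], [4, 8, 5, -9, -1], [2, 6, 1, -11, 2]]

[[1, 0, 0, -4, 0], [0, 1, 0, -1, 0], [0, 0, 1, 3, 0], [0, 0, 0, 0, 1]]

Multiply r1 by 1/2.
Subtract 4 times r1 from r3.
Subtract 2 times r1 from r4.
Multiply r2 by 1/2.
Subtract 4 times r2 from r3.
Subtract 4 times r2 from r4.
Add r3 to r4.
Add r4 to r3.
Subtract r3 from r1.
Subtract r2 from r1.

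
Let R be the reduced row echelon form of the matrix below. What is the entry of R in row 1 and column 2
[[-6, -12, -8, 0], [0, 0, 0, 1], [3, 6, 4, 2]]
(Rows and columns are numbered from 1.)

2

Multiply ρ1 by -1/6.
  [ 1  2  4/3  0 ]
  [ 0  0    0  1 ]
  [ 3  6    4  2 ]
Subtract 3 times ρ1 from ρ3.
  [ 1  2  4/3  0 ]
  [ 0  0    0  1 ]
  [ 0  0    0  2 ]
Subtract 2 times ρ2 from ρ3.
  [ 1  2  4/3  0 ]
  [ 0  0    0  1 ]
  [ 0  0    0  0 ]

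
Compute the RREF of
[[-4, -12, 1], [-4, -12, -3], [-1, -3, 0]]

[[1, 3, 0], [0, 0, 1], [0, 0, 0]]

r1 → -1/4·r1
  [  1    3  -1/4 ]
  [ -4  -12    -3 ]
  [ -1   -3     0 ]
r2 → r2 + 4·r1
  [  1   3  -1/4 ]
  [  0   0    -4 ]
  [ -1  -3     0 ]
r3 → r3 + r1
  [ 1  3  -1/4 ]
  [ 0  0    -4 ]
  [ 0  0  -1/4 ]
r2 → -1/4·r2
  [ 1  3  -1/4 ]
  [ 0  0     1 ]
  [ 0  0  -1/4 ]
r3 → r3 + 1/4·r2
  [ 1  3  -1/4 ]
  [ 0  0     1 ]
  [ 0  0     0 ]
r1 → r1 + 1/4·r2
  [ 1  3  0 ]
  [ 0  0  1 ]
  [ 0  0  0 ]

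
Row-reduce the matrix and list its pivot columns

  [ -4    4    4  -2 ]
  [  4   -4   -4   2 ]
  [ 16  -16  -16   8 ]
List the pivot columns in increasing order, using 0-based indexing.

0

R1 → -1/4·R1
  [  1   -1   -1  1/2 ]
  [  4   -4   -4    2 ]
  [ 16  -16  -16    8 ]
R2 → R2 − 4·R1
  [  1   -1   -1  1/2 ]
  [  0    0    0    0 ]
  [ 16  -16  -16    8 ]
R3 → R3 − 16·R1
  [ 1  -1  -1  1/2 ]
  [ 0   0   0    0 ]
  [ 0   0   0    0 ]
Pivot columns are the columns containing a leading 1.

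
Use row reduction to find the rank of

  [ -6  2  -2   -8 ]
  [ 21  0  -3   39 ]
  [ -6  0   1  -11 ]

rank = 3

R1 -> -1/6·R1
  [  1  -1/3  1/3  4/3 ]
  [ 21     0   -3   39 ]
  [ -6     0    1  -11 ]
R2 -> R2 − 21·R1
  [  1  -1/3  1/3  4/3 ]
  [  0     7  -10   11 ]
  [ -6     0    1  -11 ]
R3 -> R3 + 6·R1
  [ 1  -1/3  1/3  4/3 ]
  [ 0     7  -10   11 ]
  [ 0    -2    3   -3 ]
R2 -> 1/7·R2
  [ 1  -1/3    1/3   4/3 ]
  [ 0     1  -10/7  11/7 ]
  [ 0    -2      3    -3 ]
R3 -> R3 + 2·R2
  [ 1  -1/3    1/3   4/3 ]
  [ 0     1  -10/7  11/7 ]
  [ 0     0    1/7   1/7 ]
R3 -> 7·R3
  [ 1  -1/3    1/3   4/3 ]
  [ 0     1  -10/7  11/7 ]
  [ 0     0      1     1 ]
R2 -> R2 + 10/7·R3
  [ 1  -1/3  1/3  4/3 ]
  [ 0     1    0    3 ]
  [ 0     0    1    1 ]
R1 -> R1 − 1/3·R3
  [ 1  -1/3  0  1 ]
  [ 0     1  0  3 ]
  [ 0     0  1  1 ]
R1 -> R1 + 1/3·R2
  [ 1  0  0  2 ]
  [ 0  1  0  3 ]
  [ 0  0  1  1 ]
The reduced form has 3 nonzero rows.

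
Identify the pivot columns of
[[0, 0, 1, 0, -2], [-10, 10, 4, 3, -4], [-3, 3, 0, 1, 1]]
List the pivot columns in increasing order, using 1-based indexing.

1, 3, 4

ρ1 <=> ρ2
  [ -10  10  4  3  -4 ]
  [   0   0  1  0  -2 ]
  [  -3   3  0  1   1 ]
ρ1 -> -1/10·ρ1
  [  1  -1  -2/5  -3/10  2/5 ]
  [  0   0     1      0   -2 ]
  [ -3   3     0      1    1 ]
ρ3 -> ρ3 + 3·ρ1
  [ 1  -1  -2/5  -3/10   2/5 ]
  [ 0   0     1      0    -2 ]
  [ 0   0  -6/5   1/10  11/5 ]
ρ3 -> ρ3 + 6/5·ρ2
  [ 1  -1  -2/5  -3/10   2/5 ]
  [ 0   0     1      0    -2 ]
  [ 0   0     0   1/10  -1/5 ]
ρ3 -> 10·ρ3
  [ 1  -1  -2/5  -3/10  2/5 ]
  [ 0   0     1      0   -2 ]
  [ 0   0     0      1   -2 ]
ρ1 -> ρ1 + 3/10·ρ3
  [ 1  -1  -2/5  0  -1/5 ]
  [ 0   0     1  0    -2 ]
  [ 0   0     0  1    -2 ]
ρ1 -> ρ1 + 2/5·ρ2
  [ 1  -1  0  0  -1 ]
  [ 0   0  1  0  -2 ]
  [ 0   0  0  1  -2 ]
Pivot columns are the columns containing a leading 1.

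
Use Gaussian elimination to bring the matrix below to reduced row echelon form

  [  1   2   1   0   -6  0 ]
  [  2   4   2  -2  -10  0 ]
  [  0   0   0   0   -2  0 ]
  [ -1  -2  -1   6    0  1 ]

[[1, 2, 1, 0, 0, 0], [0, 0, 0, 1, 0, 0], [0, 0, 0, 0, 1, 0], [0, 0, 0, 0, 0, 1]]

ρ2 → ρ2 − 2·ρ1
  [  1   2   1   0  -6  0 ]
  [  0   0   0  -2   2  0 ]
  [  0   0   0   0  -2  0 ]
  [ -1  -2  -1   6   0  1 ]
ρ4 → ρ4 + ρ1
  [ 1  2  1   0  -6  0 ]
  [ 0  0  0  -2   2  0 ]
  [ 0  0  0   0  -2  0 ]
  [ 0  0  0   6  -6  1 ]
ρ2 → -1/2·ρ2
  [ 1  2  1  0  -6  0 ]
  [ 0  0  0  1  -1  0 ]
  [ 0  0  0  0  -2  0 ]
  [ 0  0  0  6  -6  1 ]
ρ4 → ρ4 − 6·ρ2
  [ 1  2  1  0  -6  0 ]
  [ 0  0  0  1  -1  0 ]
  [ 0  0  0  0  -2  0 ]
  [ 0  0  0  0   0  1 ]
ρ3 → -1/2·ρ3
  [ 1  2  1  0  -6  0 ]
  [ 0  0  0  1  -1  0 ]
  [ 0  0  0  0   1  0 ]
  [ 0  0  0  0   0  1 ]
ρ2 → ρ2 + ρ3
  [ 1  2  1  0  -6  0 ]
  [ 0  0  0  1   0  0 ]
  [ 0  0  0  0   1  0 ]
  [ 0  0  0  0   0  1 ]
ρ1 → ρ1 + 6·ρ3
  [ 1  2  1  0  0  0 ]
  [ 0  0  0  1  0  0 ]
  [ 0  0  0  0  1  0 ]
  [ 0  0  0  0  0  1 ]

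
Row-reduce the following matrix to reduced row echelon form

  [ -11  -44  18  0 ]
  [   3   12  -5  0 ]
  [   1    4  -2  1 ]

Multiply r1 by -1/11.
  [ 1   4  -18/11  0 ]
  [ 3  12      -5  0 ]
  [ 1   4      -2  1 ]
Subtract 3 times r1 from r2.
  [ 1  4  -18/11  0 ]
  [ 0  0   -1/11  0 ]
  [ 1  4      -2  1 ]
Subtract r1 from r3.
  [ 1  4  -18/11  0 ]
  [ 0  0   -1/11  0 ]
  [ 0  0   -4/11  1 ]
Multiply r2 by -11.
  [ 1  4  -18/11  0 ]
  [ 0  0       1  0 ]
  [ 0  0   -4/11  1 ]
Add 4/11 times r2 to r3.
  [ 1  4  -18/11  0 ]
  [ 0  0       1  0 ]
  [ 0  0       0  1 ]
Add 18/11 times r2 to r1.
  [ 1  4  0  0 ]
  [ 0  0  1  0 ]
  [ 0  0  0  1 ]

[[1, 4, 0, 0], [0, 0, 1, 0], [0, 0, 0, 1]]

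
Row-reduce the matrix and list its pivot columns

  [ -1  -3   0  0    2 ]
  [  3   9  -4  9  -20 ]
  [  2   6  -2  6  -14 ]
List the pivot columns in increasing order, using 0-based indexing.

0, 2, 3

R1 ← -1·R1
R2 ← R2 − 3·R1
R3 ← R3 − 2·R1
R2 ← -1/4·R2
R3 ← R3 + 2·R2
R3 ← 2/3·R3
R2 ← R2 + 9/4·R3
Pivot columns are the columns containing a leading 1.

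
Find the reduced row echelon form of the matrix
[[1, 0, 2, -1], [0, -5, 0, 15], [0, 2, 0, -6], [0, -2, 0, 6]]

[[1, 0, 2, -1], [0, 1, 0, -3], [0, 0, 0, 0], [0, 0, 0, 0]]

Multiply R2 by -1/5.
  [ 1   0  2  -1 ]
  [ 0   1  0  -3 ]
  [ 0   2  0  -6 ]
  [ 0  -2  0   6 ]
Subtract 2 times R2 from R3.
  [ 1   0  2  -1 ]
  [ 0   1  0  -3 ]
  [ 0   0  0   0 ]
  [ 0  -2  0   6 ]
Add 2 times R2 to R4.
  [ 1  0  2  -1 ]
  [ 0  1  0  -3 ]
  [ 0  0  0   0 ]
  [ 0  0  0   0 ]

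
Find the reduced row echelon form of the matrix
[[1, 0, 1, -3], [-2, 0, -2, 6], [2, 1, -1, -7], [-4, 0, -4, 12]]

[[1, 0, 1, -3], [0, 1, -3, -1], [0, 0, 0, 0], [0, 0, 0, 0]]

r2 → r2 + 2·r1
  [  1  0   1  -3 ]
  [  0  0   0   0 ]
  [  2  1  -1  -7 ]
  [ -4  0  -4  12 ]
r3 → r3 − 2·r1
  [  1  0   1  -3 ]
  [  0  0   0   0 ]
  [  0  1  -3  -1 ]
  [ -4  0  -4  12 ]
r4 → r4 + 4·r1
  [ 1  0   1  -3 ]
  [ 0  0   0   0 ]
  [ 0  1  -3  -1 ]
  [ 0  0   0   0 ]
r2 <-> r3
  [ 1  0   1  -3 ]
  [ 0  1  -3  -1 ]
  [ 0  0   0   0 ]
  [ 0  0   0   0 ]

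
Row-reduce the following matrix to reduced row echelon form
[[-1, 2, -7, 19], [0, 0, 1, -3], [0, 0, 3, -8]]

[[1, -2, 0, 0], [0, 0, 1, 0], [0, 0, 0, 1]]

R1 -> -1·R1
  [ 1  -2  7  -19 ]
  [ 0   0  1   -3 ]
  [ 0   0  3   -8 ]
R3 -> R3 − 3·R2
  [ 1  -2  7  -19 ]
  [ 0   0  1   -3 ]
  [ 0   0  0    1 ]
R2 -> R2 + 3·R3
  [ 1  -2  7  -19 ]
  [ 0   0  1    0 ]
  [ 0   0  0    1 ]
R1 -> R1 + 19·R3
  [ 1  -2  7  0 ]
  [ 0   0  1  0 ]
  [ 0   0  0  1 ]
R1 -> R1 − 7·R2
  [ 1  -2  0  0 ]
  [ 0   0  1  0 ]
  [ 0   0  0  1 ]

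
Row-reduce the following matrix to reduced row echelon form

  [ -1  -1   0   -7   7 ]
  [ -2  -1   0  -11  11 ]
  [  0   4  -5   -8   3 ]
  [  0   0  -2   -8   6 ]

[[1, 0, 0, 4, -4], [0, 1, 0, 3, -3], [0, 0, 1, 4, -3], [0, 0, 0, 0, 0]]

ρ1 -> -1·ρ1
  [  1   1   0    7  -7 ]
  [ -2  -1   0  -11  11 ]
  [  0   4  -5   -8   3 ]
  [  0   0  -2   -8   6 ]
ρ2 -> ρ2 + 2·ρ1
  [ 1  1   0   7  -7 ]
  [ 0  1   0   3  -3 ]
  [ 0  4  -5  -8   3 ]
  [ 0  0  -2  -8   6 ]
ρ3 -> ρ3 − 4·ρ2
  [ 1  1   0    7  -7 ]
  [ 0  1   0    3  -3 ]
  [ 0  0  -5  -20  15 ]
  [ 0  0  -2   -8   6 ]
ρ3 -> -1/5·ρ3
  [ 1  1   0   7  -7 ]
  [ 0  1   0   3  -3 ]
  [ 0  0   1   4  -3 ]
  [ 0  0  -2  -8   6 ]
ρ4 -> ρ4 + 2·ρ3
  [ 1  1  0  7  -7 ]
  [ 0  1  0  3  -3 ]
  [ 0  0  1  4  -3 ]
  [ 0  0  0  0   0 ]
ρ1 -> ρ1 − ρ2
  [ 1  0  0  4  -4 ]
  [ 0  1  0  3  -3 ]
  [ 0  0  1  4  -3 ]
  [ 0  0  0  0   0 ]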